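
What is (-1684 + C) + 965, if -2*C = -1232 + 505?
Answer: -711/2 ≈ -355.50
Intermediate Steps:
C = 727/2 (C = -(-1232 + 505)/2 = -½*(-727) = 727/2 ≈ 363.50)
(-1684 + C) + 965 = (-1684 + 727/2) + 965 = -2641/2 + 965 = -711/2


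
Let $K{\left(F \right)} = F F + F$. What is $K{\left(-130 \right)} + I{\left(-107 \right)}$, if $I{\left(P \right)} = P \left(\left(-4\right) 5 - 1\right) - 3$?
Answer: $19014$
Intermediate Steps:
$K{\left(F \right)} = F + F^{2}$ ($K{\left(F \right)} = F^{2} + F = F + F^{2}$)
$I{\left(P \right)} = -3 - 21 P$ ($I{\left(P \right)} = P \left(-20 - 1\right) - 3 = P \left(-21\right) - 3 = - 21 P - 3 = -3 - 21 P$)
$K{\left(-130 \right)} + I{\left(-107 \right)} = - 130 \left(1 - 130\right) - -2244 = \left(-130\right) \left(-129\right) + \left(-3 + 2247\right) = 16770 + 2244 = 19014$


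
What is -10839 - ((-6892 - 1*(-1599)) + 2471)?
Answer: -8017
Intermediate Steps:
-10839 - ((-6892 - 1*(-1599)) + 2471) = -10839 - ((-6892 + 1599) + 2471) = -10839 - (-5293 + 2471) = -10839 - 1*(-2822) = -10839 + 2822 = -8017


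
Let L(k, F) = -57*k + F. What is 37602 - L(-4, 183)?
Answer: 37191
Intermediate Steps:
L(k, F) = F - 57*k
37602 - L(-4, 183) = 37602 - (183 - 57*(-4)) = 37602 - (183 + 228) = 37602 - 1*411 = 37602 - 411 = 37191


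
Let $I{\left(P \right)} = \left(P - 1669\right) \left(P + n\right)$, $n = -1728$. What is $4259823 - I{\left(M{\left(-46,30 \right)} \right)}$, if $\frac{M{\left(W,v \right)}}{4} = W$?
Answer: $716887$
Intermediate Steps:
$M{\left(W,v \right)} = 4 W$
$I{\left(P \right)} = \left(-1728 + P\right) \left(-1669 + P\right)$ ($I{\left(P \right)} = \left(P - 1669\right) \left(P - 1728\right) = \left(-1669 + P\right) \left(-1728 + P\right) = \left(-1728 + P\right) \left(-1669 + P\right)$)
$4259823 - I{\left(M{\left(-46,30 \right)} \right)} = 4259823 - \left(2884032 + \left(4 \left(-46\right)\right)^{2} - 3397 \cdot 4 \left(-46\right)\right) = 4259823 - \left(2884032 + \left(-184\right)^{2} - -625048\right) = 4259823 - \left(2884032 + 33856 + 625048\right) = 4259823 - 3542936 = 716887$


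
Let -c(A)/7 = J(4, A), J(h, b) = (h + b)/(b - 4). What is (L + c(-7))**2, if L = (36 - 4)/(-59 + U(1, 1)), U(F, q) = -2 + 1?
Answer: 162409/27225 ≈ 5.9654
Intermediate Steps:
U(F, q) = -1
J(h, b) = (b + h)/(-4 + b)
c(A) = -7*(4 + A)/(-4 + A) (c(A) = -7*(A + 4)/(-4 + A) = -7*(4 + A)/(-4 + A))
L = -8/15 (L = (36 - 4)/(-59 - 1) = 32/(-60) = 32*(-1/60) = -8/15 ≈ -0.53333)
(L + c(-7))**2 = (-8/15 + 7*(-4 - 1*(-7))/(-4 - 7))**2 = (-8/15 + 7*(-4 + 7)/(-11))**2 = (-8/15 + 7*(-1/11)*3)**2 = (-8/15 - 21/11)**2 = (-403/165)**2 = 162409/27225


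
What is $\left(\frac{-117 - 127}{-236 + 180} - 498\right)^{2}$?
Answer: $\frac{47761921}{196} \approx 2.4368 \cdot 10^{5}$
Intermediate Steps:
$\left(\frac{-117 - 127}{-236 + 180} - 498\right)^{2} = \left(- \frac{244}{-56} - 498\right)^{2} = \left(\left(-244\right) \left(- \frac{1}{56}\right) - 498\right)^{2} = \left(\frac{61}{14} - 498\right)^{2} = \left(- \frac{6911}{14}\right)^{2} = \frac{47761921}{196}$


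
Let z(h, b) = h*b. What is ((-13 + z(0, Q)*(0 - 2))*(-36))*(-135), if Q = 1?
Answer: -63180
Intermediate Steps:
z(h, b) = b*h
((-13 + z(0, Q)*(0 - 2))*(-36))*(-135) = ((-13 + (1*0)*(0 - 2))*(-36))*(-135) = ((-13 + 0*(-2))*(-36))*(-135) = ((-13 + 0)*(-36))*(-135) = -13*(-36)*(-135) = 468*(-135) = -63180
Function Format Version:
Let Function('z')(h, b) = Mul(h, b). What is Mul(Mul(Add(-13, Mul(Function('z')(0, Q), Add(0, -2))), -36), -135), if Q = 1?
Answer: -63180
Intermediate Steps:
Function('z')(h, b) = Mul(b, h)
Mul(Mul(Add(-13, Mul(Function('z')(0, Q), Add(0, -2))), -36), -135) = Mul(Mul(Add(-13, Mul(Mul(1, 0), Add(0, -2))), -36), -135) = Mul(Mul(Add(-13, Mul(0, -2)), -36), -135) = Mul(Mul(Add(-13, 0), -36), -135) = Mul(Mul(-13, -36), -135) = Mul(468, -135) = -63180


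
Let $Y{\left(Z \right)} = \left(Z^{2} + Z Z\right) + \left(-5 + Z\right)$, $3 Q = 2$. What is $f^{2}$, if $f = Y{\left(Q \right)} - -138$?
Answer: $\frac{1466521}{81} \approx 18105.0$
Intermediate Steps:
$Q = \frac{2}{3}$ ($Q = \frac{1}{3} \cdot 2 = \frac{2}{3} \approx 0.66667$)
$Y{\left(Z \right)} = -5 + Z + 2 Z^{2}$ ($Y{\left(Z \right)} = \left(Z^{2} + Z^{2}\right) + \left(-5 + Z\right) = 2 Z^{2} + \left(-5 + Z\right) = -5 + Z + 2 Z^{2}$)
$f = \frac{1211}{9}$ ($f = \left(-5 + \frac{2}{3} + 2 \left(\frac{2}{3}\right)^{2}\right) - -138 = \left(-5 + \frac{2}{3} + 2 \cdot \frac{4}{9}\right) + 138 = \left(-5 + \frac{2}{3} + \frac{8}{9}\right) + 138 = - \frac{31}{9} + 138 = \frac{1211}{9} \approx 134.56$)
$f^{2} = \left(\frac{1211}{9}\right)^{2} = \frac{1466521}{81}$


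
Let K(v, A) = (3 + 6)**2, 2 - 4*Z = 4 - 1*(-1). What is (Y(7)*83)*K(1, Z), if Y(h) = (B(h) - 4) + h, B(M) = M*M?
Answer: 349596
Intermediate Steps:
B(M) = M**2
Z = -3/4 (Z = 1/2 - (4 - 1*(-1))/4 = 1/2 - (4 + 1)/4 = 1/2 - 1/4*5 = 1/2 - 5/4 = -3/4 ≈ -0.75000)
K(v, A) = 81 (K(v, A) = 9**2 = 81)
Y(h) = -4 + h + h**2 (Y(h) = (h**2 - 4) + h = (-4 + h**2) + h = -4 + h + h**2)
(Y(7)*83)*K(1, Z) = ((-4 + 7 + 7**2)*83)*81 = ((-4 + 7 + 49)*83)*81 = (52*83)*81 = 4316*81 = 349596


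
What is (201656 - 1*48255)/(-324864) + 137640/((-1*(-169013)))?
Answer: 18787517747/54906239232 ≈ 0.34217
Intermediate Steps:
(201656 - 1*48255)/(-324864) + 137640/((-1*(-169013))) = (201656 - 48255)*(-1/324864) + 137640/169013 = 153401*(-1/324864) + 137640*(1/169013) = -153401/324864 + 137640/169013 = 18787517747/54906239232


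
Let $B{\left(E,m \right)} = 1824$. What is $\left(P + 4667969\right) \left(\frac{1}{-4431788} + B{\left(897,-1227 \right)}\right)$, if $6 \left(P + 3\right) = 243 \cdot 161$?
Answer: $\frac{75573183419843603}{8863576} \approx 8.5263 \cdot 10^{9}$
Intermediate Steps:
$P = \frac{13035}{2}$ ($P = -3 + \frac{243 \cdot 161}{6} = -3 + \frac{1}{6} \cdot 39123 = -3 + \frac{13041}{2} = \frac{13035}{2} \approx 6517.5$)
$\left(P + 4667969\right) \left(\frac{1}{-4431788} + B{\left(897,-1227 \right)}\right) = \left(\frac{13035}{2} + 4667969\right) \left(\frac{1}{-4431788} + 1824\right) = \frac{9348973 \left(- \frac{1}{4431788} + 1824\right)}{2} = \frac{9348973}{2} \cdot \frac{8083581311}{4431788} = \frac{75573183419843603}{8863576}$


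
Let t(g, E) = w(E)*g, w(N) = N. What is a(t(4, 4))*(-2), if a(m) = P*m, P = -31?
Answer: 992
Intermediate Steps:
t(g, E) = E*g
a(m) = -31*m
a(t(4, 4))*(-2) = -124*4*(-2) = -31*16*(-2) = -496*(-2) = 992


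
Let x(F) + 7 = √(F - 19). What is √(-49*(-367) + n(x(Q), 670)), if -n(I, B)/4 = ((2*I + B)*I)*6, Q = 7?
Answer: √(128767 - 30816*I*√3) ≈ 366.17 - 72.883*I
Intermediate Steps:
x(F) = -7 + √(-19 + F) (x(F) = -7 + √(F - 19) = -7 + √(-19 + F))
n(I, B) = -24*I*(B + 2*I) (n(I, B) = -4*(2*I + B)*I*6 = -4*(B + 2*I)*I*6 = -4*I*(B + 2*I)*6 = -24*I*(B + 2*I))
√(-49*(-367) + n(x(Q), 670)) = √(-49*(-367) - 24*(-7 + √(-19 + 7))*(670 + 2*(-7 + √(-19 + 7)))) = √(17983 - 24*(-7 + √(-12))*(670 + 2*(-7 + √(-12)))) = √(17983 - 24*(-7 + 2*I*√3)*(670 + 2*(-7 + 2*I*√3))) = √(17983 - 24*(-7 + 2*I*√3)*(670 + (-14 + 4*I*√3))) = √(17983 - 24*(-7 + 2*I*√3)*(656 + 4*I*√3))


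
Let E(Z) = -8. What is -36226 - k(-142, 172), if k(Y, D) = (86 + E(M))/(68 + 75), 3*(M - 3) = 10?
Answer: -398492/11 ≈ -36227.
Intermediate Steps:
M = 19/3 (M = 3 + (1/3)*10 = 3 + 10/3 = 19/3 ≈ 6.3333)
k(Y, D) = 6/11 (k(Y, D) = (86 - 8)/(68 + 75) = 78/143 = 78*(1/143) = 6/11)
-36226 - k(-142, 172) = -36226 - 1*6/11 = -36226 - 6/11 = -398492/11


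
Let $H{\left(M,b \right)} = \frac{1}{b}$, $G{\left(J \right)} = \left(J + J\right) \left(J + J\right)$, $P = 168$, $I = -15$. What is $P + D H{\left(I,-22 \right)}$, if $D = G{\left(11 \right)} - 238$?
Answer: $\frac{1725}{11} \approx 156.82$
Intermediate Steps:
$G{\left(J \right)} = 4 J^{2}$ ($G{\left(J \right)} = 2 J 2 J = 4 J^{2}$)
$D = 246$ ($D = 4 \cdot 11^{2} - 238 = 4 \cdot 121 - 238 = 484 - 238 = 246$)
$P + D H{\left(I,-22 \right)} = 168 + \frac{246}{-22} = 168 + 246 \left(- \frac{1}{22}\right) = 168 - \frac{123}{11} = \frac{1725}{11}$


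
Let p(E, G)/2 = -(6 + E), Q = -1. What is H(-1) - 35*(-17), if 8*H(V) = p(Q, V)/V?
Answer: 2385/4 ≈ 596.25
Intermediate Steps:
p(E, G) = -12 - 2*E (p(E, G) = 2*(-(6 + E)) = 2*(-6 - E) = -12 - 2*E)
H(V) = -5/(4*V) (H(V) = ((-12 - 2*(-1))/V)/8 = ((-12 + 2)/V)/8 = (-10/V)/8 = -5/(4*V))
H(-1) - 35*(-17) = -5/4/(-1) - 35*(-17) = -5/4*(-1) + 595 = 5/4 + 595 = 2385/4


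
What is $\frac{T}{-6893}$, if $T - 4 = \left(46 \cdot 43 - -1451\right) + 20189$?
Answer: $- \frac{23622}{6893} \approx -3.427$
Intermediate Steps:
$T = 23622$ ($T = 4 + \left(\left(46 \cdot 43 - -1451\right) + 20189\right) = 4 + \left(\left(1978 + 1451\right) + 20189\right) = 4 + \left(3429 + 20189\right) = 4 + 23618 = 23622$)
$\frac{T}{-6893} = \frac{23622}{-6893} = 23622 \left(- \frac{1}{6893}\right) = - \frac{23622}{6893}$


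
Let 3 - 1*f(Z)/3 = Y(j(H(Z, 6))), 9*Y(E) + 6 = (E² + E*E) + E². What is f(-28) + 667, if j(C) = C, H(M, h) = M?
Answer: -106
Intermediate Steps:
Y(E) = -⅔ + E²/3 (Y(E) = -⅔ + ((E² + E*E) + E²)/9 = -⅔ + ((E² + E²) + E²)/9 = -⅔ + (2*E² + E²)/9 = -⅔ + (3*E²)/9 = -⅔ + E²/3)
f(Z) = 11 - Z² (f(Z) = 9 - 3*(-⅔ + Z²/3) = 9 + (2 - Z²) = 11 - Z²)
f(-28) + 667 = (11 - 1*(-28)²) + 667 = (11 - 1*784) + 667 = (11 - 784) + 667 = -773 + 667 = -106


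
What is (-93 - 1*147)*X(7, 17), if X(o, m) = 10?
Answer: -2400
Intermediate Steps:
(-93 - 1*147)*X(7, 17) = (-93 - 1*147)*10 = (-93 - 147)*10 = -240*10 = -2400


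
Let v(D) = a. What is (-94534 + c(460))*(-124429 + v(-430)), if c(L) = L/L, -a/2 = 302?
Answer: 11819744589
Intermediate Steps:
a = -604 (a = -2*302 = -604)
v(D) = -604
c(L) = 1
(-94534 + c(460))*(-124429 + v(-430)) = (-94534 + 1)*(-124429 - 604) = -94533*(-125033) = 11819744589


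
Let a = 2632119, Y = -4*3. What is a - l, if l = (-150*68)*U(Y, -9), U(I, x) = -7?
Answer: 2560719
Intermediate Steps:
Y = -12
l = 71400 (l = -150*68*(-7) = -10200*(-7) = 71400)
a - l = 2632119 - 1*71400 = 2632119 - 71400 = 2560719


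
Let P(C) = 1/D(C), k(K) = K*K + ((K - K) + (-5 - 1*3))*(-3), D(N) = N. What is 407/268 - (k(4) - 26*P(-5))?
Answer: -58533/1340 ≈ -43.681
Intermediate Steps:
k(K) = 24 + K² (k(K) = K² + (0 + (-5 - 3))*(-3) = K² + (0 - 8)*(-3) = K² - 8*(-3) = K² + 24 = 24 + K²)
P(C) = 1/C
407/268 - (k(4) - 26*P(-5)) = 407/268 - ((24 + 4²) - 26/(-5)) = 407*(1/268) - ((24 + 16) - 26*(-⅕)) = 407/268 - (40 + 26/5) = 407/268 - 1*226/5 = 407/268 - 226/5 = -58533/1340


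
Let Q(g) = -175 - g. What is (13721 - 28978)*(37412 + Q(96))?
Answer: -566660237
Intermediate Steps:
(13721 - 28978)*(37412 + Q(96)) = (13721 - 28978)*(37412 + (-175 - 1*96)) = -15257*(37412 + (-175 - 96)) = -15257*(37412 - 271) = -15257*37141 = -566660237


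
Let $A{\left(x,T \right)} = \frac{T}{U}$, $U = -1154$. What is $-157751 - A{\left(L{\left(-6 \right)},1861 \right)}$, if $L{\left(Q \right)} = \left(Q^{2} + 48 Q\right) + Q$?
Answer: $- \frac{182042793}{1154} \approx -1.5775 \cdot 10^{5}$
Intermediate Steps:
$L{\left(Q \right)} = Q^{2} + 49 Q$
$A{\left(x,T \right)} = - \frac{T}{1154}$ ($A{\left(x,T \right)} = \frac{T}{-1154} = T \left(- \frac{1}{1154}\right) = - \frac{T}{1154}$)
$-157751 - A{\left(L{\left(-6 \right)},1861 \right)} = -157751 - \left(- \frac{1}{1154}\right) 1861 = -157751 - - \frac{1861}{1154} = -157751 + \frac{1861}{1154} = - \frac{182042793}{1154}$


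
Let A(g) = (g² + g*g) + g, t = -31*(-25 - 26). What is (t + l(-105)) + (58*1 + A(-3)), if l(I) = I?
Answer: 1549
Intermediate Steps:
t = 1581 (t = -31*(-51) = 1581)
A(g) = g + 2*g² (A(g) = (g² + g²) + g = 2*g² + g = g + 2*g²)
(t + l(-105)) + (58*1 + A(-3)) = (1581 - 105) + (58*1 - 3*(1 + 2*(-3))) = 1476 + (58 - 3*(1 - 6)) = 1476 + (58 - 3*(-5)) = 1476 + (58 + 15) = 1476 + 73 = 1549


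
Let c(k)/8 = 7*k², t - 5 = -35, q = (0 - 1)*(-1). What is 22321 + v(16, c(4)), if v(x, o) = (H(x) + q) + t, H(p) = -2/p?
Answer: 178335/8 ≈ 22292.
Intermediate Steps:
q = 1 (q = -1*(-1) = 1)
t = -30 (t = 5 - 35 = -30)
c(k) = 56*k² (c(k) = 8*(7*k²) = 56*k²)
v(x, o) = -29 - 2/x (v(x, o) = (-2/x + 1) - 30 = (1 - 2/x) - 30 = -29 - 2/x)
22321 + v(16, c(4)) = 22321 + (-29 - 2/16) = 22321 + (-29 - 2*1/16) = 22321 + (-29 - ⅛) = 22321 - 233/8 = 178335/8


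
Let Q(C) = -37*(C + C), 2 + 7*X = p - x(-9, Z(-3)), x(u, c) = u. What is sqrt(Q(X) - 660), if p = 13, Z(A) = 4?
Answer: 10*I*sqrt(427)/7 ≈ 29.52*I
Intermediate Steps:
X = 20/7 (X = -2/7 + (13 - 1*(-9))/7 = -2/7 + (13 + 9)/7 = -2/7 + (1/7)*22 = -2/7 + 22/7 = 20/7 ≈ 2.8571)
Q(C) = -74*C
sqrt(Q(X) - 660) = sqrt(-74*20/7 - 660) = sqrt(-1480/7 - 660) = sqrt(-6100/7) = 10*I*sqrt(427)/7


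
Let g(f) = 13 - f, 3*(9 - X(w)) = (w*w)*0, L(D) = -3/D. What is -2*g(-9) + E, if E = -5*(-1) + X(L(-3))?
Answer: -30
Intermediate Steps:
X(w) = 9 (X(w) = 9 - w*w*0/3 = 9 - w²*0/3 = 9 - ⅓*0 = 9 + 0 = 9)
E = 14 (E = -5*(-1) + 9 = 5 + 9 = 14)
-2*g(-9) + E = -2*(13 - 1*(-9)) + 14 = -2*(13 + 9) + 14 = -2*22 + 14 = -44 + 14 = -30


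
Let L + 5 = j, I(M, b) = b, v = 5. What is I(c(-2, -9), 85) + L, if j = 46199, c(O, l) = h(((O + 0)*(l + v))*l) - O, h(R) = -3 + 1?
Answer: 46279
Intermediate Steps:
h(R) = -2
c(O, l) = -2 - O
L = 46194 (L = -5 + 46199 = 46194)
I(c(-2, -9), 85) + L = 85 + 46194 = 46279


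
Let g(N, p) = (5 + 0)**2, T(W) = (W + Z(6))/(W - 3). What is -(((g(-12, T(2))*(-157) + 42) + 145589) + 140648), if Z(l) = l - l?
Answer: -282354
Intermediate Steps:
Z(l) = 0
T(W) = W/(-3 + W) (T(W) = (W + 0)/(W - 3) = W/(-3 + W))
g(N, p) = 25 (g(N, p) = 5**2 = 25)
-(((g(-12, T(2))*(-157) + 42) + 145589) + 140648) = -(((25*(-157) + 42) + 145589) + 140648) = -(((-3925 + 42) + 145589) + 140648) = -((-3883 + 145589) + 140648) = -(141706 + 140648) = -1*282354 = -282354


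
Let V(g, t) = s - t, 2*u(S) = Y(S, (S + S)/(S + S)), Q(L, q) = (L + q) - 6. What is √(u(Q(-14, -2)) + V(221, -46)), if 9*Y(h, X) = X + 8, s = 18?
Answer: √258/2 ≈ 8.0312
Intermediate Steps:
Q(L, q) = -6 + L + q
Y(h, X) = 8/9 + X/9 (Y(h, X) = (X + 8)/9 = (8 + X)/9 = 8/9 + X/9)
u(S) = ½ (u(S) = (8/9 + ((S + S)/(S + S))/9)/2 = (8/9 + ((2*S)/((2*S)))/9)/2 = (8/9 + ((2*S)*(1/(2*S)))/9)/2 = (8/9 + (⅑)*1)/2 = (8/9 + ⅑)/2 = (½)*1 = ½)
V(g, t) = 18 - t
√(u(Q(-14, -2)) + V(221, -46)) = √(½ + (18 - 1*(-46))) = √(½ + (18 + 46)) = √(½ + 64) = √(129/2) = √258/2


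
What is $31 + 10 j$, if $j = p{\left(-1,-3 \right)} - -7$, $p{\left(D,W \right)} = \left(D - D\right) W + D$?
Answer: $91$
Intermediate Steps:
$p{\left(D,W \right)} = D$ ($p{\left(D,W \right)} = 0 W + D = 0 + D = D$)
$j = 6$ ($j = -1 - -7 = -1 + 7 = 6$)
$31 + 10 j = 31 + 10 \cdot 6 = 31 + 60 = 91$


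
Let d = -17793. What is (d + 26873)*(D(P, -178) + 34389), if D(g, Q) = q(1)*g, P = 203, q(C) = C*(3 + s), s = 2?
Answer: 321468320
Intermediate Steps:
q(C) = 5*C (q(C) = C*(3 + 2) = C*5 = 5*C)
D(g, Q) = 5*g (D(g, Q) = (5*1)*g = 5*g)
(d + 26873)*(D(P, -178) + 34389) = (-17793 + 26873)*(5*203 + 34389) = 9080*(1015 + 34389) = 9080*35404 = 321468320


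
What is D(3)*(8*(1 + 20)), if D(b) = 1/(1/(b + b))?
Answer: 1008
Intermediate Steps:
D(b) = 2*b (D(b) = 1/(1/(2*b)) = 2*b)
D(3)*(8*(1 + 20)) = (2*3)*(8*(1 + 20)) = 6*(8*21) = 6*168 = 1008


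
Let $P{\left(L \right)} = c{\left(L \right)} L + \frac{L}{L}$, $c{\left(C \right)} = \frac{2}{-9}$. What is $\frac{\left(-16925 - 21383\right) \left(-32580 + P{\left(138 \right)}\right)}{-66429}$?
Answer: $- \frac{61436612}{3267} \approx -18805.0$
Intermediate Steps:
$c{\left(C \right)} = - \frac{2}{9}$ ($c{\left(C \right)} = 2 \left(- \frac{1}{9}\right) = - \frac{2}{9}$)
$P{\left(L \right)} = 1 - \frac{2 L}{9}$ ($P{\left(L \right)} = - \frac{2 L}{9} + \frac{L}{L} = - \frac{2 L}{9} + 1 = 1 - \frac{2 L}{9}$)
$\frac{\left(-16925 - 21383\right) \left(-32580 + P{\left(138 \right)}\right)}{-66429} = \frac{\left(-16925 - 21383\right) \left(-32580 + \left(1 - \frac{92}{3}\right)\right)}{-66429} = - 38308 \left(-32580 + \left(1 - \frac{92}{3}\right)\right) \left(- \frac{1}{66429}\right) = - 38308 \left(-32580 - \frac{89}{3}\right) \left(- \frac{1}{66429}\right) = \left(-38308\right) \left(- \frac{97829}{3}\right) \left(- \frac{1}{66429}\right) = \frac{3747633332}{3} \left(- \frac{1}{66429}\right) = - \frac{61436612}{3267}$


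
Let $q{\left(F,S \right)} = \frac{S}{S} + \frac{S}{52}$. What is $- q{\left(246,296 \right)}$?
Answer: $- \frac{87}{13} \approx -6.6923$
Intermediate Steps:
$q{\left(F,S \right)} = 1 + \frac{S}{52}$ ($q{\left(F,S \right)} = 1 + S \frac{1}{52} = 1 + \frac{S}{52}$)
$- q{\left(246,296 \right)} = - (1 + \frac{1}{52} \cdot 296) = - (1 + \frac{74}{13}) = \left(-1\right) \frac{87}{13} = - \frac{87}{13}$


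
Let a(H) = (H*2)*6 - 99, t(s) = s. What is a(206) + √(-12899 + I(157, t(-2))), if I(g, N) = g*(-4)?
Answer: 2373 + 9*I*√167 ≈ 2373.0 + 116.31*I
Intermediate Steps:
I(g, N) = -4*g
a(H) = -99 + 12*H (a(H) = (2*H)*6 - 99 = 12*H - 99 = -99 + 12*H)
a(206) + √(-12899 + I(157, t(-2))) = (-99 + 12*206) + √(-12899 - 4*157) = (-99 + 2472) + √(-12899 - 628) = 2373 + √(-13527) = 2373 + 9*I*√167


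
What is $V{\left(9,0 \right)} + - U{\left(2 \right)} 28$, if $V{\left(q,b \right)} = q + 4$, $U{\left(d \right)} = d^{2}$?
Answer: $-99$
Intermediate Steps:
$V{\left(q,b \right)} = 4 + q$
$V{\left(9,0 \right)} + - U{\left(2 \right)} 28 = \left(4 + 9\right) + - 2^{2} \cdot 28 = 13 + \left(-1\right) 4 \cdot 28 = 13 - 112 = -99$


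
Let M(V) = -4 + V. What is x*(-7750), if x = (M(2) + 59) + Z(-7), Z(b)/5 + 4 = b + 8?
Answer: -325500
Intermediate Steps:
Z(b) = 20 + 5*b (Z(b) = -20 + 5*(b + 8) = -20 + 5*(8 + b) = -20 + (40 + 5*b) = 20 + 5*b)
x = 42 (x = ((-4 + 2) + 59) + (20 + 5*(-7)) = (-2 + 59) + (20 - 35) = 57 - 15 = 42)
x*(-7750) = 42*(-7750) = -325500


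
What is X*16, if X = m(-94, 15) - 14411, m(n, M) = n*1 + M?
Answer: -231840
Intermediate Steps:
m(n, M) = M + n (m(n, M) = n + M = M + n)
X = -14490 (X = (15 - 94) - 14411 = -79 - 14411 = -14490)
X*16 = -14490*16 = -231840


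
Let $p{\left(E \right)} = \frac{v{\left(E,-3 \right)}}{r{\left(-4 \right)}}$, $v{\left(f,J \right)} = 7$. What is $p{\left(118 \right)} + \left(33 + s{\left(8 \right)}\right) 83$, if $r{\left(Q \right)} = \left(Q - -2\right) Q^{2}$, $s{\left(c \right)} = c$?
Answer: $\frac{108889}{32} \approx 3402.8$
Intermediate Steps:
$r{\left(Q \right)} = Q^{2} \left(2 + Q\right)$ ($r{\left(Q \right)} = \left(Q + 2\right) Q^{2} = \left(2 + Q\right) Q^{2} = Q^{2} \left(2 + Q\right)$)
$p{\left(E \right)} = - \frac{7}{32}$ ($p{\left(E \right)} = \frac{7}{\left(-4\right)^{2} \left(2 - 4\right)} = \frac{7}{16 \left(-2\right)} = \frac{7}{-32} = 7 \left(- \frac{1}{32}\right) = - \frac{7}{32}$)
$p{\left(118 \right)} + \left(33 + s{\left(8 \right)}\right) 83 = - \frac{7}{32} + \left(33 + 8\right) 83 = - \frac{7}{32} + 41 \cdot 83 = - \frac{7}{32} + 3403 = \frac{108889}{32}$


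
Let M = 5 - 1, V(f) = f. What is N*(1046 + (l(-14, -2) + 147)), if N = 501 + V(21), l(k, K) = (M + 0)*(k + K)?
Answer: 589338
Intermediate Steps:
M = 4
l(k, K) = 4*K + 4*k (l(k, K) = (4 + 0)*(k + K) = 4*(K + k) = 4*K + 4*k)
N = 522 (N = 501 + 21 = 522)
N*(1046 + (l(-14, -2) + 147)) = 522*(1046 + ((4*(-2) + 4*(-14)) + 147)) = 522*(1046 + ((-8 - 56) + 147)) = 522*(1046 + (-64 + 147)) = 522*(1046 + 83) = 522*1129 = 589338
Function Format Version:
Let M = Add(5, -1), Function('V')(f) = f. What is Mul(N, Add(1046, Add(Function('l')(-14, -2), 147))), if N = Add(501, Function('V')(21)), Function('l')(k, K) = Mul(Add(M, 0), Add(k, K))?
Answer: 589338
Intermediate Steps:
M = 4
Function('l')(k, K) = Add(Mul(4, K), Mul(4, k)) (Function('l')(k, K) = Mul(Add(4, 0), Add(k, K)) = Mul(4, Add(K, k)) = Add(Mul(4, K), Mul(4, k)))
N = 522 (N = Add(501, 21) = 522)
Mul(N, Add(1046, Add(Function('l')(-14, -2), 147))) = Mul(522, Add(1046, Add(Add(Mul(4, -2), Mul(4, -14)), 147))) = Mul(522, Add(1046, Add(Add(-8, -56), 147))) = Mul(522, Add(1046, Add(-64, 147))) = Mul(522, Add(1046, 83)) = Mul(522, 1129) = 589338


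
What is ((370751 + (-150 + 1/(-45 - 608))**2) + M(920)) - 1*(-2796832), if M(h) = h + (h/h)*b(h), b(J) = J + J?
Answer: 1361457186688/426409 ≈ 3.1928e+6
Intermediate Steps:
b(J) = 2*J
M(h) = 3*h (M(h) = h + (h/h)*(2*h) = h + 1*(2*h) = h + 2*h = 3*h)
((370751 + (-150 + 1/(-45 - 608))**2) + M(920)) - 1*(-2796832) = ((370751 + (-150 + 1/(-45 - 608))**2) + 3*920) - 1*(-2796832) = ((370751 + (-150 + 1/(-653))**2) + 2760) + 2796832 = ((370751 + (-150 - 1/653)**2) + 2760) + 2796832 = ((370751 + (-97951/653)**2) + 2760) + 2796832 = ((370751 + 9594398401/426409) + 2760) + 2796832 = (167685961560/426409 + 2760) + 2796832 = 168862850400/426409 + 2796832 = 1361457186688/426409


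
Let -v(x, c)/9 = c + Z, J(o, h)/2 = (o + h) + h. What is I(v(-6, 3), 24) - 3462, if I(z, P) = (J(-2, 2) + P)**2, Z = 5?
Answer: -2678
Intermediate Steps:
J(o, h) = 2*o + 4*h (J(o, h) = 2*((o + h) + h) = 2*((h + o) + h) = 2*(o + 2*h) = 2*o + 4*h)
v(x, c) = -45 - 9*c (v(x, c) = -9*(c + 5) = -9*(5 + c) = -45 - 9*c)
I(z, P) = (4 + P)**2 (I(z, P) = ((2*(-2) + 4*2) + P)**2 = ((-4 + 8) + P)**2 = (4 + P)**2)
I(v(-6, 3), 24) - 3462 = (4 + 24)**2 - 3462 = 28**2 - 3462 = 784 - 3462 = -2678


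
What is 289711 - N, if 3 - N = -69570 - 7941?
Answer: 212197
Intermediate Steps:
N = 77514 (N = 3 - (-69570 - 7941) = 3 - 1*(-77511) = 3 + 77511 = 77514)
289711 - N = 289711 - 1*77514 = 289711 - 77514 = 212197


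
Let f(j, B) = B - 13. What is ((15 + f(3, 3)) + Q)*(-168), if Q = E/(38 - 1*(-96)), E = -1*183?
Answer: -40908/67 ≈ -610.57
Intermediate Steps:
f(j, B) = -13 + B
E = -183
Q = -183/134 (Q = -183/(38 - 1*(-96)) = -183/(38 + 96) = -183/134 ≈ -1.3657)
((15 + f(3, 3)) + Q)*(-168) = ((15 + (-13 + 3)) - 183/134)*(-168) = ((15 - 10) - 183/134)*(-168) = (5 - 183/134)*(-168) = (487/134)*(-168) = -40908/67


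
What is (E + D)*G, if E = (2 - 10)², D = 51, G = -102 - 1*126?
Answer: -26220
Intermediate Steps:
G = -228 (G = -102 - 126 = -228)
E = 64 (E = (-8)² = 64)
(E + D)*G = (64 + 51)*(-228) = 115*(-228) = -26220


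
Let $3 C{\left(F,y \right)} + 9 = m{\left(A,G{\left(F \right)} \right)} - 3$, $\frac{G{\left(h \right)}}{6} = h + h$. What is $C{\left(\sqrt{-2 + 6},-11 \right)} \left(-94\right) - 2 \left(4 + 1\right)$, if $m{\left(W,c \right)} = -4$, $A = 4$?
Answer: $\frac{1474}{3} \approx 491.33$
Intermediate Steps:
$G{\left(h \right)} = 12 h$ ($G{\left(h \right)} = 6 \left(h + h\right) = 6 \cdot 2 h = 12 h$)
$C{\left(F,y \right)} = - \frac{16}{3}$ ($C{\left(F,y \right)} = -3 + \frac{-4 - 3}{3} = -3 + \frac{1}{3} \left(-7\right) = -3 - \frac{7}{3} = - \frac{16}{3}$)
$C{\left(\sqrt{-2 + 6},-11 \right)} \left(-94\right) - 2 \left(4 + 1\right) = \left(- \frac{16}{3}\right) \left(-94\right) - 2 \left(4 + 1\right) = \frac{1504}{3} - 10 = \frac{1474}{3}$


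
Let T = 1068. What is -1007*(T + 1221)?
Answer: -2305023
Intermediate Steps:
-1007*(T + 1221) = -1007*(1068 + 1221) = -1007*2289 = -2305023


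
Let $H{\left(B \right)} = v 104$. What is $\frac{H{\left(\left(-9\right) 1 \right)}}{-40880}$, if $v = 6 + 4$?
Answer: $- \frac{13}{511} \approx -0.02544$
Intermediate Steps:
$v = 10$
$H{\left(B \right)} = 1040$ ($H{\left(B \right)} = 10 \cdot 104 = 1040$)
$\frac{H{\left(\left(-9\right) 1 \right)}}{-40880} = \frac{1040}{-40880} = 1040 \left(- \frac{1}{40880}\right) = - \frac{13}{511}$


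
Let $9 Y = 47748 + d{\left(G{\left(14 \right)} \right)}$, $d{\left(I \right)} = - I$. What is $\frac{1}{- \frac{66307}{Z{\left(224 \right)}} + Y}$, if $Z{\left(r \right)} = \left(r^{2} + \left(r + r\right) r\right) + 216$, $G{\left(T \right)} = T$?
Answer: $\frac{452232}{2398339111} \approx 0.00018856$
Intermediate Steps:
$Z{\left(r \right)} = 216 + 3 r^{2}$ ($Z{\left(r \right)} = \left(r^{2} + 2 r r\right) + 216 = \left(r^{2} + 2 r^{2}\right) + 216 = 3 r^{2} + 216 = 216 + 3 r^{2}$)
$Y = \frac{47734}{9}$ ($Y = \frac{47748 - 14}{9} = \frac{1}{9} \cdot 47734 = \frac{47734}{9} \approx 5303.8$)
$\frac{1}{- \frac{66307}{Z{\left(224 \right)}} + Y} = \frac{1}{- \frac{66307}{216 + 3 \cdot 224^{2}} + \frac{47734}{9}} = \frac{1}{- \frac{66307}{216 + 3 \cdot 50176} + \frac{47734}{9}} = \frac{1}{- \frac{66307}{216 + 150528} + \frac{47734}{9}} = \frac{1}{- \frac{66307}{150744} + \frac{47734}{9}} = \frac{1}{\frac{2398339111}{452232}} = \frac{452232}{2398339111}$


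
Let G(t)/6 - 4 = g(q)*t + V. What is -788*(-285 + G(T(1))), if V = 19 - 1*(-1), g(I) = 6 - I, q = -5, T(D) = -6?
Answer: 423156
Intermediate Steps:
V = 20 (V = 19 + 1 = 20)
G(t) = 144 + 66*t (G(t) = 24 + 6*((6 - 1*(-5))*t + 20) = 24 + 6*((6 + 5)*t + 20) = 24 + 6*(11*t + 20) = 24 + 6*(20 + 11*t) = 24 + (120 + 66*t) = 144 + 66*t)
-788*(-285 + G(T(1))) = -788*(-285 + (144 + 66*(-6))) = -788*(-285 + (144 - 396)) = -788*(-285 - 252) = -788*(-537) = 423156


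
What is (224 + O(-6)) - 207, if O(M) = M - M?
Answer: 17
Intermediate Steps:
O(M) = 0
(224 + O(-6)) - 207 = (224 + 0) - 207 = 224 - 207 = 17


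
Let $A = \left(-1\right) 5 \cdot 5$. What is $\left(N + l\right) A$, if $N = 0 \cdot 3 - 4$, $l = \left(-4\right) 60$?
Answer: $6100$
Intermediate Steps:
$l = -240$
$A = -25$ ($A = \left(-5\right) 5 = -25$)
$N = -4$ ($N = 0 - 4 = -4$)
$\left(N + l\right) A = \left(-4 - 240\right) \left(-25\right) = \left(-244\right) \left(-25\right) = 6100$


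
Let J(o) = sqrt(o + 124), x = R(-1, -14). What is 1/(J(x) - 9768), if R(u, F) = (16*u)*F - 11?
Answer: -9768/95413487 - sqrt(337)/95413487 ≈ -0.00010257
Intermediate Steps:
R(u, F) = -11 + 16*F*u (R(u, F) = 16*F*u - 11 = -11 + 16*F*u)
x = 213 (x = -11 + 16*(-14)*(-1) = -11 + 224 = 213)
J(o) = sqrt(124 + o)
1/(J(x) - 9768) = 1/(sqrt(124 + 213) - 9768) = 1/(sqrt(337) - 9768) = 1/(-9768 + sqrt(337))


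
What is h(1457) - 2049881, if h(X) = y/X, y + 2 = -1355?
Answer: -2986677974/1457 ≈ -2.0499e+6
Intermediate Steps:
y = -1357 (y = -2 - 1355 = -1357)
h(X) = -1357/X
h(1457) - 2049881 = -1357/1457 - 2049881 = -2986677974/1457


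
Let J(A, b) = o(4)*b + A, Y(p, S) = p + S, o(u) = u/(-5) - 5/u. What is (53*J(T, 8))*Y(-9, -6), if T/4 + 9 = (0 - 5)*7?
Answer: 152958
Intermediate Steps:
o(u) = -5/u - u/5 (o(u) = u*(-1/5) - 5/u = -u/5 - 5/u = -5/u - u/5)
Y(p, S) = S + p
T = -176 (T = -36 + 4*((0 - 5)*7) = -36 + 4*(-5*7) = -36 + 4*(-35) = -36 - 140 = -176)
J(A, b) = A - 41*b/20 (J(A, b) = (-5/4 - 1/5*4)*b + A = (-5*1/4 - 4/5)*b + A = (-5/4 - 4/5)*b + A = -41*b/20 + A = A - 41*b/20)
(53*J(T, 8))*Y(-9, -6) = (53*(-176 - 41/20*8))*(-6 - 9) = (53*(-176 - 82/5))*(-15) = (53*(-962/5))*(-15) = -50986/5*(-15) = 152958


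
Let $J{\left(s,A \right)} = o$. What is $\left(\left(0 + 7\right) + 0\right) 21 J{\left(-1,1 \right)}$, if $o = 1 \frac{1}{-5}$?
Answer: $- \frac{147}{5} \approx -29.4$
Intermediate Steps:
$o = - \frac{1}{5}$ ($o = 1 \left(- \frac{1}{5}\right) = - \frac{1}{5} \approx -0.2$)
$J{\left(s,A \right)} = - \frac{1}{5}$
$\left(\left(0 + 7\right) + 0\right) 21 J{\left(-1,1 \right)} = \left(\left(0 + 7\right) + 0\right) 21 \left(- \frac{1}{5}\right) = \left(7 + 0\right) 21 \left(- \frac{1}{5}\right) = 7 \cdot 21 \left(- \frac{1}{5}\right) = 147 \left(- \frac{1}{5}\right) = - \frac{147}{5}$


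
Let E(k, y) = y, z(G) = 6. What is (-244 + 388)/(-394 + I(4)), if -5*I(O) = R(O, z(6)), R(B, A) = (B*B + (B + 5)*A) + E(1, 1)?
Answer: -720/2041 ≈ -0.35277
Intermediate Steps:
R(B, A) = 1 + B² + A*(5 + B) (R(B, A) = (B*B + (B + 5)*A) + 1 = (B² + (5 + B)*A) + 1 = (B² + A*(5 + B)) + 1 = 1 + B² + A*(5 + B))
I(O) = -31/5 - 6*O/5 - O²/5 (I(O) = -(1 + O² + 5*6 + 6*O)/5 = -(1 + O² + 30 + 6*O)/5 = -(31 + O² + 6*O)/5 = -31/5 - 6*O/5 - O²/5)
(-244 + 388)/(-394 + I(4)) = (-244 + 388)/(-394 + (-31/5 - 6/5*4 - ⅕*4²)) = 144/(-394 + (-31/5 - 24/5 - ⅕*16)) = 144/(-394 + (-31/5 - 24/5 - 16/5)) = 144/(-394 - 71/5) = 144/(-2041/5) = 144*(-5/2041) = -720/2041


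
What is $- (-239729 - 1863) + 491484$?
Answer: $733076$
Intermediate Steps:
$- (-239729 - 1863) + 491484 = \left(-1\right) \left(-241592\right) + 491484 = 241592 + 491484 = 733076$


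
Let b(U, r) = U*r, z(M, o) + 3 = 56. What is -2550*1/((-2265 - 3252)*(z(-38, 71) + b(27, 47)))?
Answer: 425/1215579 ≈ 0.00034963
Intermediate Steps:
z(M, o) = 53 (z(M, o) = -3 + 56 = 53)
-2550*1/((-2265 - 3252)*(z(-38, 71) + b(27, 47))) = -2550*1/((-2265 - 3252)*(53 + 27*47)) = -2550*(-1/(5517*(53 + 1269))) = -2550/(1322*(-5517)) = -2550/(-7293474) = -2550*(-1/7293474) = 425/1215579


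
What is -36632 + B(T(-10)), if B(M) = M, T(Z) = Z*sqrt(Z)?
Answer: -36632 - 10*I*sqrt(10) ≈ -36632.0 - 31.623*I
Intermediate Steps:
T(Z) = Z**(3/2)
-36632 + B(T(-10)) = -36632 + (-10)**(3/2) = -36632 - 10*I*sqrt(10)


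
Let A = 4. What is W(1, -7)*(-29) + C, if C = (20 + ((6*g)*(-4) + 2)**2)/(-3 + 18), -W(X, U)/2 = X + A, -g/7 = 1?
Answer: 2218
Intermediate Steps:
g = -7 (g = -7*1 = -7)
W(X, U) = -8 - 2*X (W(X, U) = -2*(X + 4) = -2*(4 + X) = -8 - 2*X)
C = 1928 (C = (20 + ((6*(-7))*(-4) + 2)**2)/(-3 + 18) = (20 + (-42*(-4) + 2)**2)/15 = (20 + (168 + 2)**2)*(1/15) = (20 + 170**2)*(1/15) = (20 + 28900)*(1/15) = 28920*(1/15) = 1928)
W(1, -7)*(-29) + C = (-8 - 2*1)*(-29) + 1928 = (-8 - 2)*(-29) + 1928 = -10*(-29) + 1928 = 290 + 1928 = 2218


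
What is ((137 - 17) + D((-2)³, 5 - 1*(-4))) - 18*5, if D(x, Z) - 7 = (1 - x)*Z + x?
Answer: 110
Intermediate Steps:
D(x, Z) = 7 + x + Z*(1 - x) (D(x, Z) = 7 + ((1 - x)*Z + x) = 7 + (Z*(1 - x) + x) = 7 + (x + Z*(1 - x)) = 7 + x + Z*(1 - x))
((137 - 17) + D((-2)³, 5 - 1*(-4))) - 18*5 = ((137 - 17) + (7 + (5 - 1*(-4)) + (-2)³ - 1*(5 - 1*(-4))*(-2)³)) - 18*5 = (120 + (7 + (5 + 4) - 8 - 1*(5 + 4)*(-8))) - 90 = (120 + (7 + 9 - 8 - 1*9*(-8))) - 90 = (120 + (7 + 9 - 8 + 72)) - 90 = (120 + 80) - 90 = 200 - 90 = 110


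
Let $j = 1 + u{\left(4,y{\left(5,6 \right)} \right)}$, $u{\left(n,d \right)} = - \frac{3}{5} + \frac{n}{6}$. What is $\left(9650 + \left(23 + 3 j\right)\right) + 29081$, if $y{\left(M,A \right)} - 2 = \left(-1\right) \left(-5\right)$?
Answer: $\frac{193786}{5} \approx 38757.0$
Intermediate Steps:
$y{\left(M,A \right)} = 7$ ($y{\left(M,A \right)} = 2 - -5 = 2 + 5 = 7$)
$u{\left(n,d \right)} = - \frac{3}{5} + \frac{n}{6}$ ($u{\left(n,d \right)} = \left(-3\right) \frac{1}{5} + n \frac{1}{6} = - \frac{3}{5} + \frac{n}{6}$)
$j = \frac{16}{15}$ ($j = 1 + \left(- \frac{3}{5} + \frac{1}{6} \cdot 4\right) = 1 + \left(- \frac{3}{5} + \frac{2}{3}\right) = 1 + \frac{1}{15} = \frac{16}{15} \approx 1.0667$)
$\left(9650 + \left(23 + 3 j\right)\right) + 29081 = \left(9650 + \left(23 + 3 \cdot \frac{16}{15}\right)\right) + 29081 = \left(9650 + \left(23 + \frac{16}{5}\right)\right) + 29081 = \left(9650 + \frac{131}{5}\right) + 29081 = \frac{48381}{5} + 29081 = \frac{193786}{5}$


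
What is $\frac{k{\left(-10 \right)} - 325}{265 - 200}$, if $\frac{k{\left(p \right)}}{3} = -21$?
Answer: $- \frac{388}{65} \approx -5.9692$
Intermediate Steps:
$k{\left(p \right)} = -63$ ($k{\left(p \right)} = 3 \left(-21\right) = -63$)
$\frac{k{\left(-10 \right)} - 325}{265 - 200} = \frac{-63 - 325}{265 - 200} = - \frac{388}{65}$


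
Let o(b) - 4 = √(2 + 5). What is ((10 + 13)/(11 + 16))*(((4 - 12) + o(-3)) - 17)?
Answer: -161/9 + 23*√7/27 ≈ -15.635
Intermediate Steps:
o(b) = 4 + √7 (o(b) = 4 + √(2 + 5) = 4 + √7)
((10 + 13)/(11 + 16))*(((4 - 12) + o(-3)) - 17) = ((10 + 13)/(11 + 16))*(((4 - 12) + (4 + √7)) - 17) = (23/27)*((-8 + (4 + √7)) - 17) = (23*(1/27))*((-4 + √7) - 17) = 23*(-21 + √7)/27 = -161/9 + 23*√7/27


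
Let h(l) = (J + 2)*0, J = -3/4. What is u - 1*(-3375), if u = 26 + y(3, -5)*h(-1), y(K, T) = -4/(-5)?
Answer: 3401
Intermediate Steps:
J = -¾ (J = -3*¼ = -¾ ≈ -0.75000)
y(K, T) = ⅘ (y(K, T) = -4*(-⅕) = ⅘)
h(l) = 0 (h(l) = (-¾ + 2)*0 = (5/4)*0 = 0)
u = 26 (u = 26 + (⅘)*0 = 26 + 0 = 26)
u - 1*(-3375) = 26 - 1*(-3375) = 26 + 3375 = 3401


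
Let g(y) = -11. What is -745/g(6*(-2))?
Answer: 745/11 ≈ 67.727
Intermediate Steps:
-745/g(6*(-2)) = -745/(-11) = -745*(-1/11) = 745/11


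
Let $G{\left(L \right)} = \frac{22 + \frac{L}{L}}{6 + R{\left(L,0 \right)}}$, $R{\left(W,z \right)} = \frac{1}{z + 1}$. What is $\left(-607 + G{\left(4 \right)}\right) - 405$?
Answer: $- \frac{7061}{7} \approx -1008.7$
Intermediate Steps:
$R{\left(W,z \right)} = \frac{1}{1 + z}$
$G{\left(L \right)} = \frac{23}{7}$ ($G{\left(L \right)} = \frac{22 + \frac{L}{L}}{6 + \frac{1}{1 + 0}} = \frac{22 + 1}{6 + 1^{-1}} = \frac{23}{6 + 1} = \frac{23}{7}$)
$\left(-607 + G{\left(4 \right)}\right) - 405 = \left(-607 + \frac{23}{7}\right) - 405 = - \frac{4226}{7} - 405 = - \frac{7061}{7}$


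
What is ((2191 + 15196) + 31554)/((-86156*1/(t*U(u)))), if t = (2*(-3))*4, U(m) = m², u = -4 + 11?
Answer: 2055522/3077 ≈ 668.03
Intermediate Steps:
u = 7
t = -24 (t = -6*4 = -24)
((2191 + 15196) + 31554)/((-86156*1/(t*U(u)))) = ((2191 + 15196) + 31554)/((-86156/((-24*7²)))) = (17387 + 31554)/((-86156/((-24*49)))) = 48941/((-86156/(-1176))) = 48941/((-86156*(-1/1176))) = 48941/(3077/42) = 48941*(42/3077) = 2055522/3077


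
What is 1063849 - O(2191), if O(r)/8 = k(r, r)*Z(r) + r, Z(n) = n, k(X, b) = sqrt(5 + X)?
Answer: 1046321 - 105168*sqrt(61) ≈ 2.2493e+5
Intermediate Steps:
O(r) = 8*r + 8*r*sqrt(5 + r) (O(r) = 8*(sqrt(5 + r)*r + r) = 8*(r*sqrt(5 + r) + r) = 8*(r + r*sqrt(5 + r)) = 8*r + 8*r*sqrt(5 + r))
1063849 - O(2191) = 1063849 - 8*2191*(1 + sqrt(5 + 2191)) = 1063849 - 8*2191*(1 + sqrt(2196)) = 1063849 - 8*2191*(1 + 6*sqrt(61)) = 1063849 - (17528 + 105168*sqrt(61)) = 1063849 + (-17528 - 105168*sqrt(61)) = 1046321 - 105168*sqrt(61)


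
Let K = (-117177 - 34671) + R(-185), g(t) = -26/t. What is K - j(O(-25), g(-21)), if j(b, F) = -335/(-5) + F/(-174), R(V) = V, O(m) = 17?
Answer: -277886687/1827 ≈ -1.5210e+5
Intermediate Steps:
K = -152033 (K = (-117177 - 34671) - 185 = -151848 - 185 = -152033)
j(b, F) = 67 - F/174 (j(b, F) = -335*(-⅕) + F*(-1/174) = 67 - F/174)
K - j(O(-25), g(-21)) = -152033 - (67 - (-13)/(87*(-21))) = -152033 - (67 - (-13)*(-1)/(87*21)) = -152033 - (67 - 1/174*26/21) = -152033 - (67 - 13/1827) = -152033 - 1*122396/1827 = -152033 - 122396/1827 = -277886687/1827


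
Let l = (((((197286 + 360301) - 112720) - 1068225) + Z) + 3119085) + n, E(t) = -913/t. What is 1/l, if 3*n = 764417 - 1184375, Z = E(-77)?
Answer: 7/16490270 ≈ 4.2449e-7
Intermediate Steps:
Z = 83/7 (Z = -913/(-77) = -913*(-1/77) = 83/7 ≈ 11.857)
n = -139986 (n = (764417 - 1184375)/3 = (⅓)*(-419958) = -139986)
l = 16490270/7 (l = (((((197286 + 360301) - 112720) - 1068225) + 83/7) + 3119085) - 139986 = ((((557587 - 112720) - 1068225) + 83/7) + 3119085) - 139986 = (((444867 - 1068225) + 83/7) + 3119085) - 139986 = ((-623358 + 83/7) + 3119085) - 139986 = (-4363423/7 + 3119085) - 139986 = 17470172/7 - 139986 = 16490270/7 ≈ 2.3558e+6)
1/l = 1/(16490270/7) = 7/16490270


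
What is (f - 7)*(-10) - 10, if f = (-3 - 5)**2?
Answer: -580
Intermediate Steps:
f = 64 (f = (-8)**2 = 64)
(f - 7)*(-10) - 10 = (64 - 7)*(-10) - 10 = 57*(-10) - 10 = -570 - 10 = -580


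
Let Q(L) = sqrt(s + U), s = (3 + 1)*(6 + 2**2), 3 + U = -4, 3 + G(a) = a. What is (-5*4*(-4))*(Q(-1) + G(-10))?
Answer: -1040 + 80*sqrt(33) ≈ -580.43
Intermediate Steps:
G(a) = -3 + a
U = -7 (U = -3 - 4 = -7)
s = 40 (s = 4*(6 + 4) = 4*10 = 40)
Q(L) = sqrt(33) (Q(L) = sqrt(40 - 7) = sqrt(33))
(-5*4*(-4))*(Q(-1) + G(-10)) = (-5*4*(-4))*(sqrt(33) + (-3 - 10)) = (-20*(-4))*(sqrt(33) - 13) = 80*(-13 + sqrt(33)) = -1040 + 80*sqrt(33)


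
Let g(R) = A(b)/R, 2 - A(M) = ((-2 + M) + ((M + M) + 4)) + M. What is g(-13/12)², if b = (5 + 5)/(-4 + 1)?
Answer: 25600/169 ≈ 151.48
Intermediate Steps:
b = -10/3 (b = 10/(-3) = 10*(-⅓) = -10/3 ≈ -3.3333)
A(M) = -4*M (A(M) = 2 - (((-2 + M) + ((M + M) + 4)) + M) = 2 - (((-2 + M) + (2*M + 4)) + M) = 2 - (((-2 + M) + (4 + 2*M)) + M) = 2 - ((2 + 3*M) + M) = 2 - (2 + 4*M) = 2 + (-2 - 4*M) = -4*M)
g(R) = 40/(3*R) (g(R) = (-4*(-10/3))/R = 40/(3*R))
g(-13/12)² = (40/(3*((-13/12))))² = (40/(3*((-13*1/12))))² = (40/(3*(-13/12)))² = ((40/3)*(-12/13))² = (-160/13)² = 25600/169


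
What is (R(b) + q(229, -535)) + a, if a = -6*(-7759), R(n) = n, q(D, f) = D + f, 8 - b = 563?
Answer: 45693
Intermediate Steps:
b = -555 (b = 8 - 1*563 = 8 - 563 = -555)
a = 46554
(R(b) + q(229, -535)) + a = (-555 + (229 - 535)) + 46554 = (-555 - 306) + 46554 = -861 + 46554 = 45693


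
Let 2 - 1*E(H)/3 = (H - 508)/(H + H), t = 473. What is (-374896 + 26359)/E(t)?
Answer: -109905334/1927 ≈ -57034.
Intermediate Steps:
E(H) = 6 - 3*(-508 + H)/(2*H) (E(H) = 6 - 3*(H - 508)/(H + H) = 6 - 3*(-508 + H)/(2*H))
(-374896 + 26359)/E(t) = (-374896 + 26359)/(9/2 + 762/473) = -348537/(9/2 + 762*(1/473)) = -348537/(9/2 + 762/473) = -348537/5781/946 = -348537*946/5781 = -109905334/1927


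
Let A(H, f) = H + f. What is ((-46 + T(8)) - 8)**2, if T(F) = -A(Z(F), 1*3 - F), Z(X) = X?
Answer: 3249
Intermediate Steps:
T(F) = -3 (T(F) = -(F + (1*3 - F)) = -(F + (3 - F)) = -1*3 = -3)
((-46 + T(8)) - 8)**2 = ((-46 - 3) - 8)**2 = (-49 - 8)**2 = (-57)**2 = 3249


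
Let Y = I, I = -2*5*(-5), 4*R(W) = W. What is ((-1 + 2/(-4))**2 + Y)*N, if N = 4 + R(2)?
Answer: 1881/8 ≈ 235.13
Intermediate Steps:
R(W) = W/4
N = 9/2 (N = 4 + (1/4)*2 = 4 + 1/2 = 9/2 ≈ 4.5000)
I = 50 (I = -10*(-5) = 50)
Y = 50
((-1 + 2/(-4))**2 + Y)*N = ((-1 + 2/(-4))**2 + 50)*(9/2) = ((-1 + 2*(-1/4))**2 + 50)*(9/2) = ((-1 - 1/2)**2 + 50)*(9/2) = ((-3/2)**2 + 50)*(9/2) = (9/4 + 50)*(9/2) = (209/4)*(9/2) = 1881/8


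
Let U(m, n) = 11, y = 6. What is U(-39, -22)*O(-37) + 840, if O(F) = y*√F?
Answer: 840 + 66*I*√37 ≈ 840.0 + 401.46*I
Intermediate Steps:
O(F) = 6*√F
U(-39, -22)*O(-37) + 840 = 11*(6*√(-37)) + 840 = 11*(6*(I*√37)) + 840 = 11*(6*I*√37) + 840 = 66*I*√37 + 840 = 840 + 66*I*√37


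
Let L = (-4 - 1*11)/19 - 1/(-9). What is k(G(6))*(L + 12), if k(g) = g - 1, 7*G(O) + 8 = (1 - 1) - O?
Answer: -1936/57 ≈ -33.965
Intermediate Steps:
G(O) = -8/7 - O/7 (G(O) = -8/7 + ((1 - 1) - O)/7 = -8/7 + (0 - O)/7 = -8/7 + (-O)/7 = -8/7 - O/7)
L = -116/171 (L = (-4 - 11)*(1/19) - 1*(-⅑) = -15*1/19 + ⅑ = -15/19 + ⅑ = -116/171 ≈ -0.67836)
k(g) = -1 + g
k(G(6))*(L + 12) = (-1 + (-8/7 - ⅐*6))*(-116/171 + 12) = (-1 + (-8/7 - 6/7))*(1936/171) = (-1 - 2)*(1936/171) = -3*1936/171 = -1936/57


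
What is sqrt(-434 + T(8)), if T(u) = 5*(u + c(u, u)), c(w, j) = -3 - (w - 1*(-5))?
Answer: I*sqrt(474) ≈ 21.772*I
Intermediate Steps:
c(w, j) = -8 - w (c(w, j) = -3 - (w + 5) = -3 - (5 + w) = -3 + (-5 - w) = -8 - w)
T(u) = -40 (T(u) = 5*(u + (-8 - u)) = 5*(-8) = -40)
sqrt(-434 + T(8)) = sqrt(-434 - 40) = sqrt(-474) = I*sqrt(474)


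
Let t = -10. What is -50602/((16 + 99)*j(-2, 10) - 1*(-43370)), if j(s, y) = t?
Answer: -25301/21110 ≈ -1.1985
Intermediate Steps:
j(s, y) = -10
-50602/((16 + 99)*j(-2, 10) - 1*(-43370)) = -50602/((16 + 99)*(-10) - 1*(-43370)) = -50602/(115*(-10) + 43370) = -50602/(-1150 + 43370) = -50602/42220 = -50602*1/42220 = -25301/21110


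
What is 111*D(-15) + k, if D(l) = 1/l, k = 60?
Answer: 263/5 ≈ 52.600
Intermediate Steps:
D(l) = 1/l
111*D(-15) + k = 111/(-15) + 60 = 111*(-1/15) + 60 = -37/5 + 60 = 263/5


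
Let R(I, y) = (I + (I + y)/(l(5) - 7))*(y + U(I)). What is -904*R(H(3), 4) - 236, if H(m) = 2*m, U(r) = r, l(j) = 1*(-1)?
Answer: -43176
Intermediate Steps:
l(j) = -1
R(I, y) = (I + y)*(-y/8 + 7*I/8) (R(I, y) = (I + (I + y)/(-1 - 7))*(y + I) = (I + (I + y)/(-8))*(I + y) = (I + (I + y)*(-⅛))*(I + y) = (I + (-I/8 - y/8))*(I + y) = (-y/8 + 7*I/8)*(I + y) = (I + y)*(-y/8 + 7*I/8))
-904*R(H(3), 4) - 236 = -904*(-⅛*4² + 7*(2*3)²/8 + (¾)*(2*3)*4) - 236 = -904*(-⅛*16 + (7/8)*6² + (¾)*6*4) - 236 = -904*(-2 + (7/8)*36 + 18) - 236 = -904*(-2 + 63/2 + 18) - 236 = -904*95/2 - 236 = -42940 - 236 = -43176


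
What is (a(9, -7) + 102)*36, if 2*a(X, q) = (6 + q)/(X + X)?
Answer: 3671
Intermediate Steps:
a(X, q) = (6 + q)/(4*X) (a(X, q) = ((6 + q)/(X + X))/2 = ((6 + q)/((2*X)))/2 = ((6 + q)*(1/(2*X)))/2 = ((6 + q)/(2*X))/2 = (6 + q)/(4*X))
(a(9, -7) + 102)*36 = ((¼)*(6 - 7)/9 + 102)*36 = ((¼)*(⅑)*(-1) + 102)*36 = (-1/36 + 102)*36 = (3671/36)*36 = 3671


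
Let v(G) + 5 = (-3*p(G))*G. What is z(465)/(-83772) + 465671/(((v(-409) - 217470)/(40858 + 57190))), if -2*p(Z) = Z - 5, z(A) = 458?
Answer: 956217797905291/764712702 ≈ 1.2504e+6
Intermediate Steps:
p(Z) = 5/2 - Z/2 (p(Z) = -(Z - 5)/2 = -(-5 + Z)/2 = 5/2 - Z/2)
v(G) = -5 + G*(-15/2 + 3*G/2) (v(G) = -5 + (-3*(5/2 - G/2))*G = -5 + (-15/2 + 3*G/2)*G = -5 + G*(-15/2 + 3*G/2))
z(465)/(-83772) + 465671/(((v(-409) - 217470)/(40858 + 57190))) = 458/(-83772) + 465671/((((-5 + (3/2)*(-409)*(-5 - 409)) - 217470)/(40858 + 57190))) = 458*(-1/83772) + 465671/((((-5 + (3/2)*(-409)*(-414)) - 217470)/98048)) = -229/41886 + 465671/((((-5 + 253989) - 217470)*(1/98048))) = -229/41886 + 465671/(((253984 - 217470)*(1/98048))) = -229/41886 + 465671/((36514*(1/98048))) = -229/41886 + 465671/(18257/49024) = -229/41886 + 465671*(49024/18257) = -229/41886 + 22829055104/18257 = 956217797905291/764712702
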